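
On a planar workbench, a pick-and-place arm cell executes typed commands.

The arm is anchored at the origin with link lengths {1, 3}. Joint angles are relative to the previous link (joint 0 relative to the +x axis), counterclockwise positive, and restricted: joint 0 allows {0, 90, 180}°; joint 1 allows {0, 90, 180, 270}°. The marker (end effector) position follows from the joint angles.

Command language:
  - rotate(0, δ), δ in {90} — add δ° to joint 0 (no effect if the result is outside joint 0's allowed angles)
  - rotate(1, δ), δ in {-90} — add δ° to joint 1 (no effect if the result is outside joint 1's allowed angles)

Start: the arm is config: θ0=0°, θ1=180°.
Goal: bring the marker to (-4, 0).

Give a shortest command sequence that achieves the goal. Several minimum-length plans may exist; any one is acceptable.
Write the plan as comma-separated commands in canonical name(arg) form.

rotate(1, -90), rotate(1, -90), rotate(0, 90), rotate(0, 90)

begin: config: θ0=0°, θ1=180°
t=1 rotate(1, -90) ⇒ config: θ0=0°, θ1=90°
t=2 rotate(1, -90) ⇒ config: θ0=0°, θ1=0°
t=3 rotate(0, 90) ⇒ config: θ0=90°, θ1=0°
t=4 rotate(0, 90) ⇒ config: θ0=180°, θ1=0°
minimal: 4 command(s), checked below 4.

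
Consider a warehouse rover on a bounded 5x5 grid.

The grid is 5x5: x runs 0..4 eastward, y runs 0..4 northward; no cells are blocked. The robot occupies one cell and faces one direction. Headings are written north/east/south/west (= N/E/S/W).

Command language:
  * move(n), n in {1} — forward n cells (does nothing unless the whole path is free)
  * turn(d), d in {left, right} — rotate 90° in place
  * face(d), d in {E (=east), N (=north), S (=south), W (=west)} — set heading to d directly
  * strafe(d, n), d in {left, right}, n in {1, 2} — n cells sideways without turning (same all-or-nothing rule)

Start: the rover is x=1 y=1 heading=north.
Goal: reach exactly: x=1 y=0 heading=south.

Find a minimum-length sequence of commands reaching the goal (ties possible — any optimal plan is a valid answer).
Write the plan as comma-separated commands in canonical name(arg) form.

face(S), move(1)

begin: x=1 y=1 heading=north
1. face(S) → x=1 y=1 heading=south
2. move(1) → x=1 y=0 heading=south
minimal: 2 command(s), checked below 2.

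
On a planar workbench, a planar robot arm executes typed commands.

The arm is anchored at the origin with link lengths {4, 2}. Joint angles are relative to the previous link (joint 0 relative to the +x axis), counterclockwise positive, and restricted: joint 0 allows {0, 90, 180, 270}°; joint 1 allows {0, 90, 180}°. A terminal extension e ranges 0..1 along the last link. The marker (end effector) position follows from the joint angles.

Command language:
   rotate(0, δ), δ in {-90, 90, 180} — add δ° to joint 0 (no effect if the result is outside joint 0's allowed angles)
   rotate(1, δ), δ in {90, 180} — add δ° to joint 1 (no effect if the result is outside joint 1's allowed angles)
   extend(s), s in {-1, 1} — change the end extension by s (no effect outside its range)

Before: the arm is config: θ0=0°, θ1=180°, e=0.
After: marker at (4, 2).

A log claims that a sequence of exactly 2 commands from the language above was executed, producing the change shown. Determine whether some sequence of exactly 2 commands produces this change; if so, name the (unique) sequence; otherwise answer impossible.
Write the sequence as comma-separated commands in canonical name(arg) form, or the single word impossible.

key: running rotate(1, 90) before rotate(1, 180) would end elsewhere — order is forced
begin: config: θ0=0°, θ1=180°, e=0
step 1 (rotate(1, 180)): config: θ0=0°, θ1=0°, e=0
step 2 (rotate(1, 90)): config: θ0=0°, θ1=90°, e=0
uniquely the one of 49 2-step routes that fits.

rotate(1, 180), rotate(1, 90)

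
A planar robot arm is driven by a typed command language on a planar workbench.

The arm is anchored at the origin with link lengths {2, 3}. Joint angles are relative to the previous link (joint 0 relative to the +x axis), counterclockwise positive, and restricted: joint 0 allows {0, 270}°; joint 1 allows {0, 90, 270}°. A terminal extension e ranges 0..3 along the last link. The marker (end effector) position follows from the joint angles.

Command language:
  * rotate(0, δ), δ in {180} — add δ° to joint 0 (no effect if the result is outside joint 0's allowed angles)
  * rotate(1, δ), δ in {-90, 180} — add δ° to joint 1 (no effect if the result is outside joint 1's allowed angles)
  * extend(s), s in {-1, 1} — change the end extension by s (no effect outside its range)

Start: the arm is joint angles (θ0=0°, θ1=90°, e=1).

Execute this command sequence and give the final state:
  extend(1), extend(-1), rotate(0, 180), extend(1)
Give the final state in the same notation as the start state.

joint angles (θ0=0°, θ1=90°, e=2)

initial: joint angles (θ0=0°, θ1=90°, e=1)
1. extend(1) → joint angles (θ0=0°, θ1=90°, e=2)
2. extend(-1) → joint angles (θ0=0°, θ1=90°, e=1)
3. rotate(0, 180) → joint angles (θ0=0°, θ1=90°, e=1)
4. extend(1) → joint angles (θ0=0°, θ1=90°, e=2)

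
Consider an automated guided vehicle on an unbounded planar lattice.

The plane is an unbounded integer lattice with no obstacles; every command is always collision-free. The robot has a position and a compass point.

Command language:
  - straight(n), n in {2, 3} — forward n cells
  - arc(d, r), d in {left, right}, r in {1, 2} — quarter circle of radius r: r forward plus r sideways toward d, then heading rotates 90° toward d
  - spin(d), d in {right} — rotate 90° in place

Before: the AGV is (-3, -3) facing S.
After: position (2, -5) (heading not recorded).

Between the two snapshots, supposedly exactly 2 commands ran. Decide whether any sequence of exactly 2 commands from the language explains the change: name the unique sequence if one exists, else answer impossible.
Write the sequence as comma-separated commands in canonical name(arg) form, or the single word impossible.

key: running straight(3) before arc(left, 2) would end elsewhere — order is forced
t0: (-3, -3) facing S
1. arc(left, 2) → (-1, -5) facing E
2. straight(3) → (2, -5) facing E
no rival 2-sequence matches.

arc(left, 2), straight(3)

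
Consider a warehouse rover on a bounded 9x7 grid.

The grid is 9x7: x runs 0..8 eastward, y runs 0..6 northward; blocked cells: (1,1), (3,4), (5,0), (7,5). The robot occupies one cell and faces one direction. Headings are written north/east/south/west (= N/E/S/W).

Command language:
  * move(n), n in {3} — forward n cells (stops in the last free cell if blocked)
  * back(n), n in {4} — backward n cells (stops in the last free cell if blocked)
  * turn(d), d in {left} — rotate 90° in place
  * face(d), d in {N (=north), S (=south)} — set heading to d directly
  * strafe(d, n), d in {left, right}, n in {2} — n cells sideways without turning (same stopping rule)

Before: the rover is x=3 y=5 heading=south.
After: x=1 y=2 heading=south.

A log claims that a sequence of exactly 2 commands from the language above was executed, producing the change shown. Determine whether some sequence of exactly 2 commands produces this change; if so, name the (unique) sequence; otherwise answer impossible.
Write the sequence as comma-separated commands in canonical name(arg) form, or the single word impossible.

key: still facing S at the end — nothing in the sequence rotates
initial: x=3 y=5 heading=south
1. strafe(right, 2) → x=1 y=5 heading=south
2. move(3) → x=1 y=2 heading=south
no other 2-command option fits: unique.

strafe(right, 2), move(3)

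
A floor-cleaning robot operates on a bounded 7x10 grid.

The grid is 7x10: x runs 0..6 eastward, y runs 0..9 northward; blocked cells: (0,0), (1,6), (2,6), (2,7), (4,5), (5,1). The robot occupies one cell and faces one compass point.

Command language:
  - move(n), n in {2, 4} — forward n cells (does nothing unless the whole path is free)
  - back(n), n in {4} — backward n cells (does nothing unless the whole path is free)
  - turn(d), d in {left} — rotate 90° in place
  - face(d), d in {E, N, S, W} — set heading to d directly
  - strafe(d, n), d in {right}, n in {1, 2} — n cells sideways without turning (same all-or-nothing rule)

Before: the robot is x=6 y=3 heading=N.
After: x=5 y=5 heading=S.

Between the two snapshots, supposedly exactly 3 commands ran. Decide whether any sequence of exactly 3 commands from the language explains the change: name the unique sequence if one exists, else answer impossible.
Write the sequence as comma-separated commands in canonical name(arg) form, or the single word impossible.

move(2), face(S), strafe(right, 1)

key: cell and facing (now S) both changed — the 3 commands mix motion and turning
t0: x=6 y=3 heading=N
t=1 move(2) ⇒ x=6 y=5 heading=N
t=2 face(S) ⇒ x=6 y=5 heading=S
t=3 strafe(right, 1) ⇒ x=5 y=5 heading=S
no other 3-command option fits: unique.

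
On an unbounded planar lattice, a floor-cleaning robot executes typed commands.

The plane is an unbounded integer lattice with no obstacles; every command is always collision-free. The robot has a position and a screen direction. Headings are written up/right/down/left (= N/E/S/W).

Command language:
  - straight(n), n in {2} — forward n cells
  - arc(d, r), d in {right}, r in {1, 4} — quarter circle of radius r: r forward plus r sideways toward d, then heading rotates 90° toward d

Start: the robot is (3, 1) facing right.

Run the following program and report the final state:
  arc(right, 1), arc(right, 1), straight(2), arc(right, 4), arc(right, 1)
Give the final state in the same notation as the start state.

(-2, 4) facing right

from: (3, 1) facing right
[1] after arc(right, 1): (4, 0) facing down
[2] after arc(right, 1): (3, -1) facing left
[3] after straight(2): (1, -1) facing left
[4] after arc(right, 4): (-3, 3) facing up
[5] after arc(right, 1): (-2, 4) facing right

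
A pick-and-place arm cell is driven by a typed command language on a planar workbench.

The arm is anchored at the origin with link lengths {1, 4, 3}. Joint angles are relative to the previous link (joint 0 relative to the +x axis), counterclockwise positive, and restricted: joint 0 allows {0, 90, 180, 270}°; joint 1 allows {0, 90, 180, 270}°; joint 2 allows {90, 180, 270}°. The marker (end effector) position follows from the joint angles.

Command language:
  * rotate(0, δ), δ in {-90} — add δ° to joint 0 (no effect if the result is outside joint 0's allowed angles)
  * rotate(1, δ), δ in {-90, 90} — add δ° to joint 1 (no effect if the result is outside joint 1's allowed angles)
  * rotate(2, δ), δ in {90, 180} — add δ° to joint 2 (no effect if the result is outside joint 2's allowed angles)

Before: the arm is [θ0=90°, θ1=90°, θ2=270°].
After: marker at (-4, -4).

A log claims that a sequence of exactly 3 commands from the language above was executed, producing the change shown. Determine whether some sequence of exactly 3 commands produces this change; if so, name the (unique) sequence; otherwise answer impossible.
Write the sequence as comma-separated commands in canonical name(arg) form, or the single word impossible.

t0: [θ0=90°, θ1=90°, θ2=270°]
step 1 (rotate(0, -90)): [θ0=0°, θ1=90°, θ2=270°]
step 2 (rotate(0, -90)): [θ0=270°, θ1=90°, θ2=270°]
step 3 (rotate(0, -90)): [θ0=180°, θ1=90°, θ2=270°]
uniquely the one of 125 3-step routes that fits.

rotate(0, -90), rotate(0, -90), rotate(0, -90)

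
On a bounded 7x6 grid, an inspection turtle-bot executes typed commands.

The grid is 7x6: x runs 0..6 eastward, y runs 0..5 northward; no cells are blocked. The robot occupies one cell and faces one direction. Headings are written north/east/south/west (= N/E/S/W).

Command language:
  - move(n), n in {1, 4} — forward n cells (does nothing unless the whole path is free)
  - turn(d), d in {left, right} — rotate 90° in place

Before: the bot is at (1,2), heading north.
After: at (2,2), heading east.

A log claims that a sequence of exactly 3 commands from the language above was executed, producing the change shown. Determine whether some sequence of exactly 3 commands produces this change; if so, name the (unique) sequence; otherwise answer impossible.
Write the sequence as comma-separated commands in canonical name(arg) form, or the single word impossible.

move(4), turn(right), move(1)

key: running move(1) before move(4) would end elsewhere — order is forced
from: at (1,2), heading north
1. move(4) → at (1,2), heading north
2. turn(right) → at (1,2), heading east
3. move(1) → at (2,2), heading east
no rival 3-sequence matches.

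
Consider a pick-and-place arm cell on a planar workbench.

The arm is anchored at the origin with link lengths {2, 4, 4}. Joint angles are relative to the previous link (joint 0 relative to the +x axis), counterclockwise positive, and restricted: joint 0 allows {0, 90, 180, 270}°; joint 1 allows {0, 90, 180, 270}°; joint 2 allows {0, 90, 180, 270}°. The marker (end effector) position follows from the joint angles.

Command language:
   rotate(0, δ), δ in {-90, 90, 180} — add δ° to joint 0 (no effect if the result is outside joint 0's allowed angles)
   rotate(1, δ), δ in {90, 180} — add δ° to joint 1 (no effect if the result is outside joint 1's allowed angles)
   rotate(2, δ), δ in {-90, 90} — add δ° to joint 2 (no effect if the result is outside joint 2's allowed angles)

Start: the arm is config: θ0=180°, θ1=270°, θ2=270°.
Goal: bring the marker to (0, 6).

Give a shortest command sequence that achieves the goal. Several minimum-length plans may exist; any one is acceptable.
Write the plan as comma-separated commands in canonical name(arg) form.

rotate(1, 90), rotate(0, 90), rotate(2, 90), rotate(1, 180)

start: config: θ0=180°, θ1=270°, θ2=270°
[1] after rotate(1, 90): config: θ0=180°, θ1=0°, θ2=270°
[2] after rotate(0, 90): config: θ0=270°, θ1=0°, θ2=270°
[3] after rotate(2, 90): config: θ0=270°, θ1=0°, θ2=0°
[4] after rotate(1, 180): config: θ0=270°, θ1=180°, θ2=0°
no 3-step plan works, so 4 is optimal.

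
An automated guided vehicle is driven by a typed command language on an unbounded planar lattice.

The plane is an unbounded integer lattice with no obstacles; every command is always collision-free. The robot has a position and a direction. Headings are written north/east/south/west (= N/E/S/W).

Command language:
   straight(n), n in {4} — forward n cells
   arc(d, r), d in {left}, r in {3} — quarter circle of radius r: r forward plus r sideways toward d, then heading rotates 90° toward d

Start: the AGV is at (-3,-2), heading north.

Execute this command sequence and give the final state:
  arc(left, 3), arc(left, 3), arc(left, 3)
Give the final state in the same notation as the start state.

at (-6,-5), heading east

from: at (-3,-2), heading north
step 1 (arc(left, 3)): at (-6,1), heading west
step 2 (arc(left, 3)): at (-9,-2), heading south
step 3 (arc(left, 3)): at (-6,-5), heading east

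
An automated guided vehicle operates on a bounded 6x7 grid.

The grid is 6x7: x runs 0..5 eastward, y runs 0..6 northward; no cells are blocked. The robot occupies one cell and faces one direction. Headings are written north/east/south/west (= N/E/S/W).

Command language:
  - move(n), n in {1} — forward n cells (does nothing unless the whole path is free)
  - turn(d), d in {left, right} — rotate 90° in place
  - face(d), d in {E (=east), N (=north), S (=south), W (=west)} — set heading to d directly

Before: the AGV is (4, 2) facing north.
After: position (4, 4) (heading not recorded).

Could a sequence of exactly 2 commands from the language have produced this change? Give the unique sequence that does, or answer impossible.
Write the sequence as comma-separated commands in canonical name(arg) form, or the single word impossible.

initial: (4, 2) facing north
1. move(1) → (4, 3) facing north
2. move(1) → (4, 4) facing north
no other 2-command option fits: unique.

move(1), move(1)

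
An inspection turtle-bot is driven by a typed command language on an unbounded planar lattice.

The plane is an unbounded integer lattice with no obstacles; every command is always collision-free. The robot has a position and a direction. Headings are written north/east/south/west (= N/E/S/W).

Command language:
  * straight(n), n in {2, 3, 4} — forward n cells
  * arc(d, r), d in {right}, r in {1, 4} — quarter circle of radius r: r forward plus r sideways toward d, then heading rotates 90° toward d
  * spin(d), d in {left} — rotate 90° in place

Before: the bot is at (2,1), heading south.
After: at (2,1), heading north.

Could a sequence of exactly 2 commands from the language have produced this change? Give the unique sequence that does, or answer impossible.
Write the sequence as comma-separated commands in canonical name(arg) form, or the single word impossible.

key: parked at (2,1) the whole time — nothing moves the robot
start: at (2,1), heading south
[1] after spin(left): at (2,1), heading east
[2] after spin(left): at (2,1), heading north
uniquely the one of 36 2-step routes that fits.

spin(left), spin(left)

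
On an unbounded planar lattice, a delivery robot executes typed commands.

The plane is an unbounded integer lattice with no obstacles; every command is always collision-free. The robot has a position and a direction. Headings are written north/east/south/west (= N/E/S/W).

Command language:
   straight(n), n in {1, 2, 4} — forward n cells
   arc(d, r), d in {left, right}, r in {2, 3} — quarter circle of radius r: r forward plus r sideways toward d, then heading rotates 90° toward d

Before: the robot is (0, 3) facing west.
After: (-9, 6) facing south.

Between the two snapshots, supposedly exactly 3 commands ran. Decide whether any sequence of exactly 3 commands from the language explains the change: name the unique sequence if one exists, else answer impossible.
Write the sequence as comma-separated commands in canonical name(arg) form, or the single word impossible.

key: running arc(left, 3) before arc(right, 3) would end elsewhere — order is forced
begin: (0, 3) facing west
[1] after arc(right, 3): (-3, 6) facing north
[2] after arc(left, 3): (-6, 9) facing west
[3] after arc(left, 3): (-9, 6) facing south
uniquely the one of 343 3-step routes that fits.

arc(right, 3), arc(left, 3), arc(left, 3)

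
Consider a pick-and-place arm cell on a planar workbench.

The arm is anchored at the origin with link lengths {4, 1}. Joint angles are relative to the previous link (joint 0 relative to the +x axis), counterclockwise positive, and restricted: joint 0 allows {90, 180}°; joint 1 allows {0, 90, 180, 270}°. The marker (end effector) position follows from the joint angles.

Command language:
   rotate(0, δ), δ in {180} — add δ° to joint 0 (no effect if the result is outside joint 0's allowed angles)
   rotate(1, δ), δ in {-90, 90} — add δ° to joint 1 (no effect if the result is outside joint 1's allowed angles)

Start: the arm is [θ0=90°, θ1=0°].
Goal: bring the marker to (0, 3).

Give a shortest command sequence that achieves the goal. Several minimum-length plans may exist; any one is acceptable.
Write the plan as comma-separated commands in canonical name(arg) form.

rotate(1, 90), rotate(1, 90)

begin: [θ0=90°, θ1=0°]
step 1 (rotate(1, 90)): [θ0=90°, θ1=90°]
step 2 (rotate(1, 90)): [θ0=90°, θ1=180°]
nothing shorter than 2 reaches the goal.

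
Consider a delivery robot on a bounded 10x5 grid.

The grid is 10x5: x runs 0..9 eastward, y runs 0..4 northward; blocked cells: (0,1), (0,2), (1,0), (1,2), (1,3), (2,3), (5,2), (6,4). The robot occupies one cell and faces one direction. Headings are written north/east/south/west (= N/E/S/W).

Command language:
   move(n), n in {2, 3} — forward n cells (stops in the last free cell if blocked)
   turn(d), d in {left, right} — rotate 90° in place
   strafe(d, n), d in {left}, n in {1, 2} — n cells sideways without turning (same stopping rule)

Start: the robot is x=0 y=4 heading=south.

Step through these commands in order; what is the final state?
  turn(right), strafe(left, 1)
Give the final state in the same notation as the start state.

x=0 y=3 heading=west

begin: x=0 y=4 heading=south
1. turn(right) → x=0 y=4 heading=west
2. strafe(left, 1) → x=0 y=3 heading=west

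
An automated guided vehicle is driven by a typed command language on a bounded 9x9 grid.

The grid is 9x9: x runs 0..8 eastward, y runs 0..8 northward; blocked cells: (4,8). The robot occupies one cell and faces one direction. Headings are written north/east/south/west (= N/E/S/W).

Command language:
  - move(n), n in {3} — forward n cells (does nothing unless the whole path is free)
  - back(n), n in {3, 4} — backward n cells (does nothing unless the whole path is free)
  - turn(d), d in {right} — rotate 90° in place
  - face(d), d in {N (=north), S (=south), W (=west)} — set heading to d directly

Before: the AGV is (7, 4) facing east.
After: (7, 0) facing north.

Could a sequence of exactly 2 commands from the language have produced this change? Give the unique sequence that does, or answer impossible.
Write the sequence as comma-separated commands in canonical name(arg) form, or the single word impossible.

face(N), back(4)

key: cell and facing (now N) both changed — the 2 commands mix motion and turning
begin: (7, 4) facing east
[1] after face(N): (7, 4) facing north
[2] after back(4): (7, 0) facing north
uniquely the one of 49 2-step routes that fits.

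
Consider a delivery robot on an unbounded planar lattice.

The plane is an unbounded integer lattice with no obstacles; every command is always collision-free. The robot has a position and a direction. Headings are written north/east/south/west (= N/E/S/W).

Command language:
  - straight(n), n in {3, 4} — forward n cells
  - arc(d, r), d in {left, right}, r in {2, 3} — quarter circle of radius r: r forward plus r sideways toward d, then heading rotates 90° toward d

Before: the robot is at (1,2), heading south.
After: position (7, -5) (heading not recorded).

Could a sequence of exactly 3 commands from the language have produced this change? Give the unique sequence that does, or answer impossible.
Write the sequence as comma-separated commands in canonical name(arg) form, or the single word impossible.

key: order matters: swapping straight(4) and straight(3) lands elsewhere
start: at (1,2), heading south
[1] after straight(4): at (1,-2), heading south
[2] after arc(left, 3): at (4,-5), heading east
[3] after straight(3): at (7,-5), heading east
no other 3-command option fits: unique.

straight(4), arc(left, 3), straight(3)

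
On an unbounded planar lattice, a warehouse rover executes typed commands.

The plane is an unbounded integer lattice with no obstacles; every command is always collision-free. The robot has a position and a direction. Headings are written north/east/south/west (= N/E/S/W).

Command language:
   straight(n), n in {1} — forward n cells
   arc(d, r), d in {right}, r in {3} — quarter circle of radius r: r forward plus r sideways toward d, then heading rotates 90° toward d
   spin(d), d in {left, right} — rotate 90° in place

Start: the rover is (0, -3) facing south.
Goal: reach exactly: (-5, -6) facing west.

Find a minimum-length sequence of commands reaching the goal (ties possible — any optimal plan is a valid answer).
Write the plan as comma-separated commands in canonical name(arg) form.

start: (0, -3) facing south
t=1 arc(right, 3) ⇒ (-3, -6) facing west
t=2 straight(1) ⇒ (-4, -6) facing west
t=3 straight(1) ⇒ (-5, -6) facing west
nothing shorter than 3 reaches the goal.

arc(right, 3), straight(1), straight(1)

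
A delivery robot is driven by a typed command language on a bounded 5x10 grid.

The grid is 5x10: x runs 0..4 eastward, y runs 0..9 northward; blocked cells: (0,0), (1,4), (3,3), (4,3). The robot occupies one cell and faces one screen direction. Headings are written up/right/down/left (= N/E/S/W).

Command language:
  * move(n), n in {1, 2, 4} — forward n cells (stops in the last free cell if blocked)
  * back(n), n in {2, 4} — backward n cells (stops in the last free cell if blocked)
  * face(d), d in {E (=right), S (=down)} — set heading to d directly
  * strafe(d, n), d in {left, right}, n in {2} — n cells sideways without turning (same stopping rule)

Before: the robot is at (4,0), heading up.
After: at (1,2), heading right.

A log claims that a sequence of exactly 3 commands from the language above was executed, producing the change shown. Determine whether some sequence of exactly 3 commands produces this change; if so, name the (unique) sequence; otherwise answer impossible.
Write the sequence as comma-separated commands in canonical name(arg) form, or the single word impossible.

face(E), back(4), strafe(left, 2)

key: back(4) is stopped early by the blocked cell at (0,0)
begin: at (4,0), heading up
step 1 (face(E)): at (4,0), heading right
step 2 (back(4)): at (1,0), heading right
step 3 (strafe(left, 2)): at (1,2), heading right
no other 3-command option fits: unique.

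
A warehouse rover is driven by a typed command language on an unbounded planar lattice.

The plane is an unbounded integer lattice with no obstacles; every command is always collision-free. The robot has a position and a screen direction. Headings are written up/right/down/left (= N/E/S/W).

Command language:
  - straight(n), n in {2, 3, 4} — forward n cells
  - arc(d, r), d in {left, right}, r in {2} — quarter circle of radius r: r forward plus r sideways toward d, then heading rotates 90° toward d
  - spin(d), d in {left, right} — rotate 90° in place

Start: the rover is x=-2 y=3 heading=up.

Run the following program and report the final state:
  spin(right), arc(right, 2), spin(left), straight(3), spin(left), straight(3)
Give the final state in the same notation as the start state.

t0: x=-2 y=3 heading=up
[1] after spin(right): x=-2 y=3 heading=right
[2] after arc(right, 2): x=0 y=1 heading=down
[3] after spin(left): x=0 y=1 heading=right
[4] after straight(3): x=3 y=1 heading=right
[5] after spin(left): x=3 y=1 heading=up
[6] after straight(3): x=3 y=4 heading=up

x=3 y=4 heading=up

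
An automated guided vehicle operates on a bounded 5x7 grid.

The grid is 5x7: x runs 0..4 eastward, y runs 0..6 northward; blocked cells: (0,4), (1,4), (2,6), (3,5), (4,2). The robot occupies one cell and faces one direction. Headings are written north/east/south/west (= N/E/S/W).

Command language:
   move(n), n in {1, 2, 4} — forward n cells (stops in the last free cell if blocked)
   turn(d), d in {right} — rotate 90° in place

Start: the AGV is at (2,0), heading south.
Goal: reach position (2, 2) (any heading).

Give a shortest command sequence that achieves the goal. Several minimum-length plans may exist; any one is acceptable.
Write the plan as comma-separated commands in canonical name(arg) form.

turn(right), turn(right), move(2)

begin: at (2,0), heading south
1. turn(right) → at (2,0), heading west
2. turn(right) → at (2,0), heading north
3. move(2) → at (2,2), heading north
minimal: 3 command(s), checked below 3.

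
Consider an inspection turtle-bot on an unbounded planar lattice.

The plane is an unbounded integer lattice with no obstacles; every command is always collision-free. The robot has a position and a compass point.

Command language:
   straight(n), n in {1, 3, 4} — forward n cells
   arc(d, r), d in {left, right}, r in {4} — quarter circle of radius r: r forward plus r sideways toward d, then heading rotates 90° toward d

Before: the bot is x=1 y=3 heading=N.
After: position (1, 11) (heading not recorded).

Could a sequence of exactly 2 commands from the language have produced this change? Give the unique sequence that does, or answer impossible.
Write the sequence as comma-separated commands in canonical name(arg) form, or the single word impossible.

straight(4), straight(4)

initial: x=1 y=3 heading=N
step 1 (straight(4)): x=1 y=7 heading=N
step 2 (straight(4)): x=1 y=11 heading=N
no rival 2-sequence matches.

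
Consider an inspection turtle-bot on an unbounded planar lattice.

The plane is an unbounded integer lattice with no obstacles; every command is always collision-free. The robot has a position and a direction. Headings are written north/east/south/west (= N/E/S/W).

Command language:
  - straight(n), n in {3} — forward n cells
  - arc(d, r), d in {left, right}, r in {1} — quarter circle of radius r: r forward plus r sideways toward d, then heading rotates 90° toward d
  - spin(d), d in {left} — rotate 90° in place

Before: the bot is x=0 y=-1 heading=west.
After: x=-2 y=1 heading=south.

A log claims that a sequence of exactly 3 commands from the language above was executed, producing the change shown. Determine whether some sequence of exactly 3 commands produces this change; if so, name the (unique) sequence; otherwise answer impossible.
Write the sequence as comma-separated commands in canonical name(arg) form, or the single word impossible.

key: cell and facing (now S) both changed — the 3 commands mix motion and turning
initial: x=0 y=-1 heading=west
1. arc(right, 1) → x=-1 y=0 heading=north
2. arc(left, 1) → x=-2 y=1 heading=west
3. spin(left) → x=-2 y=1 heading=south
no other 3-command option fits: unique.

arc(right, 1), arc(left, 1), spin(left)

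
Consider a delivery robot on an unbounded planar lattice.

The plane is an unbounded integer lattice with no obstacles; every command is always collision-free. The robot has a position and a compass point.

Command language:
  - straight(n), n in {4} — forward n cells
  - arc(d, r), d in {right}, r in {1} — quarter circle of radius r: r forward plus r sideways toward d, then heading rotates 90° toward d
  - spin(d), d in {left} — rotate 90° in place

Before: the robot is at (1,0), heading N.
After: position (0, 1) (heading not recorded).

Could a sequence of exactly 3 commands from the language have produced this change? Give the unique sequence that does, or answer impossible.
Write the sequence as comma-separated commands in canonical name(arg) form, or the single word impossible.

from: at (1,0), heading N
t=1 spin(left) ⇒ at (1,0), heading W
t=2 arc(right, 1) ⇒ at (0,1), heading N
t=3 spin(left) ⇒ at (0,1), heading W
no other 3-command option fits: unique.

spin(left), arc(right, 1), spin(left)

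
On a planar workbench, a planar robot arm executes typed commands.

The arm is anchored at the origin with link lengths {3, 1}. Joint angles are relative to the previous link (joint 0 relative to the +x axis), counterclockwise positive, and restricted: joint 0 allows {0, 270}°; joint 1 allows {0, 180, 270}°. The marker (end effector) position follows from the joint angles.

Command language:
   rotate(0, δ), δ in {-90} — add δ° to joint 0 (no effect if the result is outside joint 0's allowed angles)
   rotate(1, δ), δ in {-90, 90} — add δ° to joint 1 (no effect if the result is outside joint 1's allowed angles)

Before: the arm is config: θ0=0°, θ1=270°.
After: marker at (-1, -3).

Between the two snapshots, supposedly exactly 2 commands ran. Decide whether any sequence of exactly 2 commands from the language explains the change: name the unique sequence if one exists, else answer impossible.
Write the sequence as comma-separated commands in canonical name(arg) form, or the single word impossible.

initial: config: θ0=0°, θ1=270°
1. rotate(0, -90) → config: θ0=270°, θ1=270°
2. rotate(0, -90) → config: θ0=270°, θ1=270°
all 9 alternatives checked — unique.

rotate(0, -90), rotate(0, -90)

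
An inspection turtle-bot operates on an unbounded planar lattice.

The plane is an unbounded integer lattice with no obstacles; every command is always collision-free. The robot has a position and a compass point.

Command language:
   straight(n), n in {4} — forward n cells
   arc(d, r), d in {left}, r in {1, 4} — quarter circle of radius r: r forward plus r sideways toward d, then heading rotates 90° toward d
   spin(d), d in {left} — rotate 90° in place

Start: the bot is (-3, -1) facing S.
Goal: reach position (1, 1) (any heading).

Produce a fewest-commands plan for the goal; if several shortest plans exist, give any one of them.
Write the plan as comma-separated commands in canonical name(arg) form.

arc(left, 1), arc(left, 4), spin(left), arc(left, 1)

initial: (-3, -1) facing S
t=1 arc(left, 1) ⇒ (-2, -2) facing E
t=2 arc(left, 4) ⇒ (2, 2) facing N
t=3 spin(left) ⇒ (2, 2) facing W
t=4 arc(left, 1) ⇒ (1, 1) facing S
nothing shorter than 4 reaches the goal.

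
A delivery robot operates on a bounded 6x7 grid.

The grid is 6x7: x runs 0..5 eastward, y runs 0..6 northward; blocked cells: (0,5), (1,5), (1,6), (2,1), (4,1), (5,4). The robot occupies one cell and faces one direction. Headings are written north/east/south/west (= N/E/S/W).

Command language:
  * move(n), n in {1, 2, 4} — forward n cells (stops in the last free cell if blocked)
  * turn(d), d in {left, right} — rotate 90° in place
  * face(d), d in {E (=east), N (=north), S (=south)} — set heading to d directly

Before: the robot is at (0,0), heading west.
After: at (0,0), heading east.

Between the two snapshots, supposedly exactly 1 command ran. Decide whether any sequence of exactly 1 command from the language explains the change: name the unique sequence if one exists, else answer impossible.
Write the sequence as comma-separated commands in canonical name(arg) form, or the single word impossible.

key: parked at (0,0) the whole time — nothing moves the robot
initial: at (0,0), heading west
t=1 face(E) ⇒ at (0,0), heading east
no other 1-command option fits: unique.

face(E)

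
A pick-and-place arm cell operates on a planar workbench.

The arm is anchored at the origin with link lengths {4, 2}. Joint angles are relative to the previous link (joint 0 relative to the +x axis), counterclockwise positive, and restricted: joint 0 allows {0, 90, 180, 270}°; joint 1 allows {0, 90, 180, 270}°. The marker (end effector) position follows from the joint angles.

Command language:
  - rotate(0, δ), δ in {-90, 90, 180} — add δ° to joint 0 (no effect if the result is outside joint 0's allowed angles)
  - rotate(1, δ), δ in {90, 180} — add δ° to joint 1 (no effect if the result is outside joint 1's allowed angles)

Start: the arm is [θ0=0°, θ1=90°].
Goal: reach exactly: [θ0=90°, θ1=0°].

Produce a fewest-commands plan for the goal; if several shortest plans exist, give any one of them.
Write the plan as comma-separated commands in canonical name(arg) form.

t0: [θ0=0°, θ1=90°]
step 1 (rotate(0, 90)): [θ0=90°, θ1=90°]
step 2 (rotate(1, 180)): [θ0=90°, θ1=270°]
step 3 (rotate(1, 90)): [θ0=90°, θ1=0°]
no 2-step plan works, so 3 is optimal.

rotate(0, 90), rotate(1, 180), rotate(1, 90)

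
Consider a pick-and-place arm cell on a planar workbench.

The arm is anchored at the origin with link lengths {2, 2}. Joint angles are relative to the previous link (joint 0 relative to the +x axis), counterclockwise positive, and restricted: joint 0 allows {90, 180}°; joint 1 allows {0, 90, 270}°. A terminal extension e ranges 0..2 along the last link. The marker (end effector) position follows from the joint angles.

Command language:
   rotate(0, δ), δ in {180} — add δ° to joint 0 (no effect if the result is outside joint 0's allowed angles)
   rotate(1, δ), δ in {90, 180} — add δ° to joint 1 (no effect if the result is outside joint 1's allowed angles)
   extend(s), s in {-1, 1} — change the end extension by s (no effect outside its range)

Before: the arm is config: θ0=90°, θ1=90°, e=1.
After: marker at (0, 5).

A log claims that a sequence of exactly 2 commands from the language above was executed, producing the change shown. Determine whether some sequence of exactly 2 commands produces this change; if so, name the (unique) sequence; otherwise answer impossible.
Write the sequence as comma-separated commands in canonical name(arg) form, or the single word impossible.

rotate(1, 180), rotate(1, 90)

key: running rotate(1, 90) before rotate(1, 180) would end elsewhere — order is forced
begin: config: θ0=90°, θ1=90°, e=1
step 1 (rotate(1, 180)): config: θ0=90°, θ1=270°, e=1
step 2 (rotate(1, 90)): config: θ0=90°, θ1=0°, e=1
uniquely the one of 25 2-step routes that fits.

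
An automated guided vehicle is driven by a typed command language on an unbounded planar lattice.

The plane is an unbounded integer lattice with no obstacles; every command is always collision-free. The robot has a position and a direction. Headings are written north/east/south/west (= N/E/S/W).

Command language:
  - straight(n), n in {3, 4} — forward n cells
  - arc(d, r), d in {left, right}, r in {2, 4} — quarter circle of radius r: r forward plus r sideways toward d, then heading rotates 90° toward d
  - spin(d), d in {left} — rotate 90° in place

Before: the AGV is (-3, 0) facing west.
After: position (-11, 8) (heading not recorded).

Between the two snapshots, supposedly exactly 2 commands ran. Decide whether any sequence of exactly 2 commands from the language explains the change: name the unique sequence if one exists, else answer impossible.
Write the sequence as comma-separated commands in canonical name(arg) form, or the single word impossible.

key: order matters: swapping arc(right, 4) and arc(left, 4) lands elsewhere
from: (-3, 0) facing west
step 1 (arc(right, 4)): (-7, 4) facing north
step 2 (arc(left, 4)): (-11, 8) facing west
all 49 alternatives checked — unique.

arc(right, 4), arc(left, 4)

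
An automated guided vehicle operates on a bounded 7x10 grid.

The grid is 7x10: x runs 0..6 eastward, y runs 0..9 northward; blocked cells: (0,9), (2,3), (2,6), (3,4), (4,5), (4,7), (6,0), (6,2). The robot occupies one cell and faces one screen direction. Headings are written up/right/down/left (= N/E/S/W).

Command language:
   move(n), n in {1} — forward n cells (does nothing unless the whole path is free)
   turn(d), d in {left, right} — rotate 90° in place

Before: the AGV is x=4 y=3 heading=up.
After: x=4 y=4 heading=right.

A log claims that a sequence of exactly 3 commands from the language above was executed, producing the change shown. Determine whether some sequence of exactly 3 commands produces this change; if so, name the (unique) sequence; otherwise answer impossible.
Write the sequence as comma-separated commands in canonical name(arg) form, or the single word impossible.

key: the second move(1) would hit the blocked cell at (4,5), so it does nothing
start: x=4 y=3 heading=up
1. move(1) → x=4 y=4 heading=up
2. move(1) → x=4 y=4 heading=up
3. turn(right) → x=4 y=4 heading=right
all 27 alternatives checked — unique.

move(1), move(1), turn(right)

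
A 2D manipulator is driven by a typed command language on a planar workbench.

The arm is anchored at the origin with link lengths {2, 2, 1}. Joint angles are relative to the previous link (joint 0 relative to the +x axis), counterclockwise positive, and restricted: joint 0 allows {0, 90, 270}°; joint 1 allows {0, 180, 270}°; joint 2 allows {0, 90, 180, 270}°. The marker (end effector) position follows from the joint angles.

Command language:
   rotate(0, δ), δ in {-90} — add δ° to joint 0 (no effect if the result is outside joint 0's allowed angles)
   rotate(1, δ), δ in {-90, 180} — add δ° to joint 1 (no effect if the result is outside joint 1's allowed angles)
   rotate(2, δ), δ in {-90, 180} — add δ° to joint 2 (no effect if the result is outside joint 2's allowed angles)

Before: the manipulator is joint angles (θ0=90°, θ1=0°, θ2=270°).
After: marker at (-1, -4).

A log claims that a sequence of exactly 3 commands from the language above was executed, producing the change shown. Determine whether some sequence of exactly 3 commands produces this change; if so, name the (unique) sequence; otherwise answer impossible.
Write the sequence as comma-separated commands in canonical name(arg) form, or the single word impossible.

rotate(0, -90), rotate(0, -90), rotate(0, -90)

initial: joint angles (θ0=90°, θ1=0°, θ2=270°)
step 1 (rotate(0, -90)): joint angles (θ0=0°, θ1=0°, θ2=270°)
step 2 (rotate(0, -90)): joint angles (θ0=270°, θ1=0°, θ2=270°)
step 3 (rotate(0, -90)): joint angles (θ0=270°, θ1=0°, θ2=270°)
all 125 alternatives checked — unique.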